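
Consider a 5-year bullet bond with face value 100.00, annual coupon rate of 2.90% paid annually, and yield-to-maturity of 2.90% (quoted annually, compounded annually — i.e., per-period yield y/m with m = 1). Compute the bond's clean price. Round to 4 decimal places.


Coupon per period c = face * coupon_rate / m = 2.900000
Periods per year m = 1; per-period yield y/m = 0.029000
Number of cashflows N = 5
Cashflows (t years, CF_t, discount factor 1/(1+y/m)^(m*t), PV):
  t = 1.0000: CF_t = 2.900000, DF = 0.971817, PV = 2.818270
  t = 2.0000: CF_t = 2.900000, DF = 0.944429, PV = 2.738844
  t = 3.0000: CF_t = 2.900000, DF = 0.917812, PV = 2.661656
  t = 4.0000: CF_t = 2.900000, DF = 0.891946, PV = 2.586643
  t = 5.0000: CF_t = 102.900000, DF = 0.866808, PV = 89.194587
Price P = sum_t PV_t = 100.000000

Answer: Price = 100.0000


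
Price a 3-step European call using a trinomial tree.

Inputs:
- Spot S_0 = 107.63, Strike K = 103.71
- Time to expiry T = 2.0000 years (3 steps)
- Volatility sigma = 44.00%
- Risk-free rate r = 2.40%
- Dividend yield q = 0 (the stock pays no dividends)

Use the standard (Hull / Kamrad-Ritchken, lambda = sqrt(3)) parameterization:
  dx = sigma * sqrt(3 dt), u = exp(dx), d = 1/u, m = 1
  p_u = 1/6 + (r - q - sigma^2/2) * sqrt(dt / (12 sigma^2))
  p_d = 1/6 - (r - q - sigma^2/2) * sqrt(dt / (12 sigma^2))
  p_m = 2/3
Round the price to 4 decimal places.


dt = T/N = 0.666667; dx = sigma*sqrt(3*dt) = 0.622254
u = exp(dx) = 1.863123; d = 1/u = 0.536733
p_u = 0.127669, p_m = 0.666667, p_d = 0.205665
Discount per step: exp(-r*dt) = 0.984127
Stock lattice S(k, j) with j the centered position index:
  k=0: S(0,+0) = 107.6300
  k=1: S(1,-1) = 57.7686; S(1,+0) = 107.6300; S(1,+1) = 200.5279
  k=2: S(2,-2) = 31.0063; S(2,-1) = 57.7686; S(2,+0) = 107.6300; S(2,+1) = 200.5279; S(2,+2) = 373.6081
  k=3: S(3,-3) = 16.6421; S(3,-2) = 31.0063; S(3,-1) = 57.7686; S(3,+0) = 107.6300; S(3,+1) = 200.5279; S(3,+2) = 373.6081; S(3,+3) = 696.0777
Terminal payoffs V(N, j) = max(S_T - K, 0):
  V(3,-3) = 0.000000; V(3,-2) = 0.000000; V(3,-1) = 0.000000; V(3,+0) = 3.920000; V(3,+1) = 96.817900; V(3,+2) = 269.898088; V(3,+3) = 592.367721
Backward induction: V(k, j) = exp(-r*dt) * [p_u * V(k+1, j+1) + p_m * V(k+1, j) + p_d * V(k+1, j-1)]
  V(2,-2) = exp(-r*dt) * [p_u*0.000000 + p_m*0.000000 + p_d*0.000000] = 0.000000
  V(2,-1) = exp(-r*dt) * [p_u*3.920000 + p_m*0.000000 + p_d*0.000000] = 0.492517
  V(2,+0) = exp(-r*dt) * [p_u*96.817900 + p_m*3.920000 + p_d*0.000000] = 14.736268
  V(2,+1) = exp(-r*dt) * [p_u*269.898088 + p_m*96.817900 + p_d*3.920000] = 98.224762
  V(2,+2) = exp(-r*dt) * [p_u*592.367721 + p_m*269.898088 + p_d*96.817900] = 271.098410
  V(1,-1) = exp(-r*dt) * [p_u*14.736268 + p_m*0.492517 + p_d*0.000000] = 2.174631
  V(1,+0) = exp(-r*dt) * [p_u*98.224762 + p_m*14.736268 + p_d*0.492517] = 22.109105
  V(1,+1) = exp(-r*dt) * [p_u*271.098410 + p_m*98.224762 + p_d*14.736268] = 101.487809
  V(0,+0) = exp(-r*dt) * [p_u*101.487809 + p_m*22.109105 + p_d*2.174631] = 27.696748

Answer: Price = V(0,0) = 27.6967


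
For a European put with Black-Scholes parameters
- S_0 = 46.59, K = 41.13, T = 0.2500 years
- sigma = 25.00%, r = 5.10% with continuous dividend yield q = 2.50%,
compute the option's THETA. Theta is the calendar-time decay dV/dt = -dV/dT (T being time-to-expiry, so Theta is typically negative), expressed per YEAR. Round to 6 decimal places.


Answer: Theta = -2.308053

Derivation:
d1 = 1.1116851487; d2 = 0.9866851487
phi(d1) = 0.2150552154; exp(-qT) = 0.9937694906; exp(-rT) = 0.9873309369
Theta = -S*exp(-qT)*phi(d1)*sigma/(2*sqrt(T)) + r*K*exp(-rT)*N(-d2) - q*S*exp(-qT)*N(-d1)
N(-d1) = 0.1331367737; N(-d2) = 0.1618985064; sqrt(T) = 0.5000000000
Term 1 = -46.5900 * 0.9937694906 * 0.2150552154 * 0.2500 / (2 * 0.5000000000) = -2.4892490949
Term 2 = 0.0510 * 41.1300 * 0.9873309369 * 0.1618985064 = 0.3353007101
Term 3 = -0.0250 * 46.5900 * 0.9937694906 * 0.1331367737 = -0.1541048855
Theta = -2.4892490949 + (0.3353007101) + (-0.1541048855) = -2.308053


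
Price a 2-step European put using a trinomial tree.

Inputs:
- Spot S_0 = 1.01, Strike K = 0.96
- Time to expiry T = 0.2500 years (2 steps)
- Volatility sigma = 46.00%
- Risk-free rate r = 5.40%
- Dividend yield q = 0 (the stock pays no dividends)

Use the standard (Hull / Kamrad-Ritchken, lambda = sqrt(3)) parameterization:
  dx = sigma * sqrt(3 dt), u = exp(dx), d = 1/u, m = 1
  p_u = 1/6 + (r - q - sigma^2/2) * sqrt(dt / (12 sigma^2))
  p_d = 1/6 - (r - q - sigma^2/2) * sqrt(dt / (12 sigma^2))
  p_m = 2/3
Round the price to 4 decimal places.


dt = T/N = 0.125000; dx = sigma*sqrt(3*dt) = 0.281691
u = exp(dx) = 1.325370; d = 1/u = 0.754507
p_u = 0.155174, p_m = 0.666667, p_d = 0.178160
Discount per step: exp(-r*dt) = 0.993273
Stock lattice S(k, j) with j the centered position index:
  k=0: S(0,+0) = 1.0100
  k=1: S(1,-1) = 0.7621; S(1,+0) = 1.0100; S(1,+1) = 1.3386
  k=2: S(2,-2) = 0.5750; S(2,-1) = 0.7621; S(2,+0) = 1.0100; S(2,+1) = 1.3386; S(2,+2) = 1.7742
Terminal payoffs V(N, j) = max(K - S_T, 0):
  V(2,-2) = 0.385027; V(2,-1) = 0.197948; V(2,+0) = 0.000000; V(2,+1) = 0.000000; V(2,+2) = 0.000000
Backward induction: V(k, j) = exp(-r*dt) * [p_u * V(k+1, j+1) + p_m * V(k+1, j) + p_d * V(k+1, j-1)]
  V(1,-1) = exp(-r*dt) * [p_u*0.000000 + p_m*0.197948 + p_d*0.385027] = 0.199213
  V(1,+0) = exp(-r*dt) * [p_u*0.000000 + p_m*0.000000 + p_d*0.197948] = 0.035029
  V(1,+1) = exp(-r*dt) * [p_u*0.000000 + p_m*0.000000 + p_d*0.000000] = 0.000000
  V(0,+0) = exp(-r*dt) * [p_u*0.000000 + p_m*0.035029 + p_d*0.199213] = 0.058449

Answer: Price = V(0,0) = 0.0584


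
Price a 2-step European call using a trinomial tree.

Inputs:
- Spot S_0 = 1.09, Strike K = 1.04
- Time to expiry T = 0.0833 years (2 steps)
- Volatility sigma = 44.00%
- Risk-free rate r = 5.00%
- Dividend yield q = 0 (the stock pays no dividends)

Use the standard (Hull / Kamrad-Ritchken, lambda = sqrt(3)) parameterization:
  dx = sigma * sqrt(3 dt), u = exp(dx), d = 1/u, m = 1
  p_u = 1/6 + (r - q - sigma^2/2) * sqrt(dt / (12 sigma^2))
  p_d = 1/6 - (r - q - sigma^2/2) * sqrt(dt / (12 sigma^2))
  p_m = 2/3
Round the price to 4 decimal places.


dt = T/N = 0.041650; dx = sigma*sqrt(3*dt) = 0.155532
u = exp(dx) = 1.168280; d = 1/u = 0.855959
p_u = 0.160400, p_m = 0.666667, p_d = 0.172933
Discount per step: exp(-r*dt) = 0.997920
Stock lattice S(k, j) with j the centered position index:
  k=0: S(0,+0) = 1.0900
  k=1: S(1,-1) = 0.9330; S(1,+0) = 1.0900; S(1,+1) = 1.2734
  k=2: S(2,-2) = 0.7986; S(2,-1) = 0.9330; S(2,+0) = 1.0900; S(2,+1) = 1.2734; S(2,+2) = 1.4877
Terminal payoffs V(N, j) = max(S_T - K, 0):
  V(2,-2) = 0.000000; V(2,-1) = 0.000000; V(2,+0) = 0.050000; V(2,+1) = 0.233425; V(2,+2) = 0.447717
Backward induction: V(k, j) = exp(-r*dt) * [p_u * V(k+1, j+1) + p_m * V(k+1, j) + p_d * V(k+1, j-1)]
  V(1,-1) = exp(-r*dt) * [p_u*0.050000 + p_m*0.000000 + p_d*0.000000] = 0.008003
  V(1,+0) = exp(-r*dt) * [p_u*0.233425 + p_m*0.050000 + p_d*0.000000] = 0.070628
  V(1,+1) = exp(-r*dt) * [p_u*0.447717 + p_m*0.233425 + p_d*0.050000] = 0.235586
  V(0,+0) = exp(-r*dt) * [p_u*0.235586 + p_m*0.070628 + p_d*0.008003] = 0.086078

Answer: Price = V(0,0) = 0.0861


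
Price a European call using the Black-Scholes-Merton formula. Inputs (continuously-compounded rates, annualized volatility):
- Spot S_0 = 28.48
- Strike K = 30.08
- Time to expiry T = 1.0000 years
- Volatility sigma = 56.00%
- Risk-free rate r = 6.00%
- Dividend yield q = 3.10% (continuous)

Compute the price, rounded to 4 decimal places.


d1 = (ln(S/K) + (r - q + 0.5*sigma^2) * T) / (sigma * sqrt(T)) = 0.23418141
d2 = d1 - sigma * sqrt(T) = -0.32581859
exp(-rT) = 0.94176453; exp(-qT) = 0.96947557
C = S_0 * exp(-qT) * N(d1) - K * exp(-rT) * N(d2)
N(d1) = 0.59257793; N(d2) = 0.37228080
C = 28.4800 * 0.96947557 * 0.59257793 - 30.0800 * 0.94176453 * 0.37228080 = 5.8154

Answer: Price = 5.8154


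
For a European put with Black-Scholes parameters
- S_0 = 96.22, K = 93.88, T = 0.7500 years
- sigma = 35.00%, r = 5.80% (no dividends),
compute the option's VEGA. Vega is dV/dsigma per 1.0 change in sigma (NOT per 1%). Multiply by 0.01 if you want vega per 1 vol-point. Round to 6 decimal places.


Answer: Vega = 30.971268

Derivation:
d1 = 0.3762917174; d2 = 0.0731828261
phi(d1) = 0.3716747030; exp(-qT) = 1.0000000000; exp(-rT) = 0.9574325541
Vega = S * exp(-qT) * phi(d1) * sqrt(T) = 96.2200 * 1.0000000000 * 0.3716747030 * 0.8660254038 = 30.971268


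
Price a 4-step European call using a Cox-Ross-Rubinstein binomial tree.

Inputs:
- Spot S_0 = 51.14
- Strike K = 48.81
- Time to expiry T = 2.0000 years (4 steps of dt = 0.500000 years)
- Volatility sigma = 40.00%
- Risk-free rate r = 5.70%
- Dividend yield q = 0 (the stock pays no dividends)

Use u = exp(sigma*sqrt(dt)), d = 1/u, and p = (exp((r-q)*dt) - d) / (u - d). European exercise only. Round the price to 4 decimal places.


dt = T/N = 0.500000
u = exp(sigma*sqrt(dt)) = 1.326896; d = 1/u = 0.753638
p = (exp((r-q)*dt) - d) / (u - d) = 0.480188
Discount per step: exp(-r*dt) = 0.971902
Stock lattice S(k, i) with i counting down-moves:
  k=0: S(0,0) = 51.1400
  k=1: S(1,0) = 67.8575; S(1,1) = 38.5411
  k=2: S(2,0) = 90.0399; S(2,1) = 51.1400; S(2,2) = 29.0460
  k=3: S(3,0) = 119.4736; S(3,1) = 67.8575; S(3,2) = 38.5411; S(3,3) = 21.8902
  k=4: S(4,0) = 158.5290; S(4,1) = 90.0399; S(4,2) = 51.1400; S(4,3) = 29.0460; S(4,4) = 16.4973
Terminal payoffs V(N, i) = max(S_T - K, 0):
  V(4,0) = 109.719044; V(4,1) = 41.229854; V(4,2) = 2.330000; V(4,3) = 0.000000; V(4,4) = 0.000000
Backward induction: V(k, i) = exp(-r*dt) * [p * V(k+1, i) + (1-p) * V(k+1, i+1)].
  V(3,0) = exp(-r*dt) * [p*109.719044 + (1-p)*41.229854] = 72.035011
  V(3,1) = exp(-r*dt) * [p*41.229854 + (1-p)*2.330000] = 20.418933
  V(3,2) = exp(-r*dt) * [p*2.330000 + (1-p)*0.000000] = 1.087401
  V(3,3) = exp(-r*dt) * [p*0.000000 + (1-p)*0.000000] = 0.000000
  V(2,0) = exp(-r*dt) * [p*72.035011 + (1-p)*20.418933] = 43.934217
  V(2,1) = exp(-r*dt) * [p*20.418933 + (1-p)*1.087401] = 10.078794
  V(2,2) = exp(-r*dt) * [p*1.087401 + (1-p)*0.000000] = 0.507486
  V(1,0) = exp(-r*dt) * [p*43.934217 + (1-p)*10.078794] = 25.595789
  V(1,1) = exp(-r*dt) * [p*10.078794 + (1-p)*0.507486] = 4.960116
  V(0,0) = exp(-r*dt) * [p*25.595789 + (1-p)*4.960116] = 14.451331

Answer: Price = V(0,0) = 14.4513


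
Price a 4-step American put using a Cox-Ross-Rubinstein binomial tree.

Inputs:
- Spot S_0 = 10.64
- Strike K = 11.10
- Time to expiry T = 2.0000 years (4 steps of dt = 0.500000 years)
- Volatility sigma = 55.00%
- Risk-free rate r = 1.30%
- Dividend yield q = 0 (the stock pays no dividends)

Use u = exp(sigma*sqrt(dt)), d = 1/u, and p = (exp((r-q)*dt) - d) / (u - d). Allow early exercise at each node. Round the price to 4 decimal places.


dt = T/N = 0.500000
u = exp(sigma*sqrt(dt)) = 1.475370; d = 1/u = 0.677796
p = (exp((r-q)*dt) - d) / (u - d) = 0.412156
Discount per step: exp(-r*dt) = 0.993521
Stock lattice S(k, i) with i counting down-moves:
  k=0: S(0,0) = 10.6400
  k=1: S(1,0) = 15.6979; S(1,1) = 7.2118
  k=2: S(2,0) = 23.1603; S(2,1) = 10.6400; S(2,2) = 4.8881
  k=3: S(3,0) = 34.1700; S(3,1) = 15.6979; S(3,2) = 7.2118; S(3,3) = 3.3131
  k=4: S(4,0) = 50.4133; S(4,1) = 23.1603; S(4,2) = 10.6400; S(4,3) = 4.8881; S(4,4) = 2.2456
Terminal payoffs V(N, i) = max(K - S_T, 0):
  V(4,0) = 0.000000; V(4,1) = 0.000000; V(4,2) = 0.460000; V(4,3) = 6.211903; V(4,4) = 8.854371
Backward induction: V(k, i) = exp(-r*dt) * [p * V(k+1, i) + (1-p) * V(k+1, i+1)]; then take max(V_cont, immediate exercise) for American.
  V(3,0) = exp(-r*dt) * [p*0.000000 + (1-p)*0.000000] = 0.000000; exercise = 0.000000; V(3,0) = max -> 0.000000
  V(3,1) = exp(-r*dt) * [p*0.000000 + (1-p)*0.460000] = 0.268656; exercise = 0.000000; V(3,1) = max -> 0.268656
  V(3,2) = exp(-r*dt) * [p*0.460000 + (1-p)*6.211903] = 3.816333; exercise = 3.888249; V(3,2) = max -> 3.888249
  V(3,3) = exp(-r*dt) * [p*6.211903 + (1-p)*8.854371] = 7.714951; exercise = 7.786867; V(3,3) = max -> 7.786867
  V(2,0) = exp(-r*dt) * [p*0.000000 + (1-p)*0.268656] = 0.156905; exercise = 0.000000; V(2,0) = max -> 0.156905
  V(2,1) = exp(-r*dt) * [p*0.268656 + (1-p)*3.888249] = 2.380885; exercise = 0.460000; V(2,1) = max -> 2.380885
  V(2,2) = exp(-r*dt) * [p*3.888249 + (1-p)*7.786867] = 6.139987; exercise = 6.211903; V(2,2) = max -> 6.211903
  V(1,0) = exp(-r*dt) * [p*0.156905 + (1-p)*2.380885] = 1.454771; exercise = 0.000000; V(1,0) = max -> 1.454771
  V(1,1) = exp(-r*dt) * [p*2.380885 + (1-p)*6.211903] = 4.602909; exercise = 3.888249; V(1,1) = max -> 4.602909
  V(0,0) = exp(-r*dt) * [p*1.454771 + (1-p)*4.602909] = 3.283968; exercise = 0.460000; V(0,0) = max -> 3.283968

Answer: Price = V(0,0) = 3.2840


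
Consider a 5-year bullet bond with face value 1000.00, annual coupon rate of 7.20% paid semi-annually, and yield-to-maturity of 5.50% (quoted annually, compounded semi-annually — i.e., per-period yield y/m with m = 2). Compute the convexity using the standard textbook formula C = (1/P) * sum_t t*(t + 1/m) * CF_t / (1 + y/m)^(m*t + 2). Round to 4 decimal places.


Coupon per period c = face * coupon_rate / m = 36.000000
Periods per year m = 2; per-period yield y/m = 0.027500
Number of cashflows N = 10
Cashflows (t years, CF_t, discount factor 1/(1+y/m)^(m*t), PV):
  t = 0.5000: CF_t = 36.000000, DF = 0.973236, PV = 35.036496
  t = 1.0000: CF_t = 36.000000, DF = 0.947188, PV = 34.098780
  t = 1.5000: CF_t = 36.000000, DF = 0.921838, PV = 33.186160
  t = 2.0000: CF_t = 36.000000, DF = 0.897166, PV = 32.297966
  t = 2.5000: CF_t = 36.000000, DF = 0.873154, PV = 31.433544
  t = 3.0000: CF_t = 36.000000, DF = 0.849785, PV = 30.592257
  t = 3.5000: CF_t = 36.000000, DF = 0.827041, PV = 29.773486
  t = 4.0000: CF_t = 36.000000, DF = 0.804906, PV = 28.976629
  t = 4.5000: CF_t = 36.000000, DF = 0.783364, PV = 28.201099
  t = 5.0000: CF_t = 1036.000000, DF = 0.762398, PV = 789.844230
Price P = sum_t PV_t = 1073.440647
Convexity numerator sum_t t*(t + 1/m) * CF_t / (1+y/m)^(m*t + 2):
  t = 0.5000: term = 16.593080
  t = 1.0000: term = 48.446950
  t = 1.5000: term = 94.300632
  t = 2.0000: term = 152.961284
  t = 2.5000: term = 223.301145
  t = 3.0000: term = 304.254602
  t = 3.5000: term = 394.815379
  t = 4.0000: term = 494.033843
  t = 4.5000: term = 601.014407
  t = 5.0000: term = 20573.609039
Convexity = (1/P) * sum = 22903.330361 / 1073.440647 = 21.336373

Answer: Convexity = 21.3364


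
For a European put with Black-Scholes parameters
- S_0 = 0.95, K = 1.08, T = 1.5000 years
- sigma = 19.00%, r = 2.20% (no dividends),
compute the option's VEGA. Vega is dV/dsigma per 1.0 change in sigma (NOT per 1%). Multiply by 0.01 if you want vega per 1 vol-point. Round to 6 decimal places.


Answer: Vega = 0.444671

Derivation:
d1 = -0.2929904966; d2 = -0.5256920221
phi(d1) = 0.3821812721; exp(-qT) = 1.0000000000; exp(-rT) = 0.9675385596
Vega = S * exp(-qT) * phi(d1) * sqrt(T) = 0.9500 * 1.0000000000 * 0.3821812721 * 1.2247448714 = 0.444671


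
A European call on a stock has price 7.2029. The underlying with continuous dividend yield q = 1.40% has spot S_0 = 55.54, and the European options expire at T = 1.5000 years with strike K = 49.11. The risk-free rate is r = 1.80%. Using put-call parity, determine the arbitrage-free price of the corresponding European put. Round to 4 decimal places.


Put-call parity: C - P = S_0 * exp(-qT) - K * exp(-rT).
S_0 * exp(-qT) = 55.5400 * 0.97921896 = 54.38582129
K * exp(-rT) = 49.1100 * 0.97336124 = 47.80177057
P = C - S*exp(-qT) + K*exp(-rT)
P = 7.2029 - 54.38582129 + 47.80177057 = 0.6188

Answer: Put price = 0.6188


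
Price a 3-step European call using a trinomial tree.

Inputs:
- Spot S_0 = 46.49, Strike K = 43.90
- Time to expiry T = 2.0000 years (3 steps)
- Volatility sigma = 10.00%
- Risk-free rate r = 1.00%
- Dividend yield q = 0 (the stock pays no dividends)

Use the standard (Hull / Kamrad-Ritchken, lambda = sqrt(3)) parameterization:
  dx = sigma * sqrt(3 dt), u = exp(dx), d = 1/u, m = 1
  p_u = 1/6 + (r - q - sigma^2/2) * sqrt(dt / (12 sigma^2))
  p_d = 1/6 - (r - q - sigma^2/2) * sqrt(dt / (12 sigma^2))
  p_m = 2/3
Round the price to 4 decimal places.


Answer: Price = V(0,0) = 4.6858

Derivation:
dt = T/N = 0.666667; dx = sigma*sqrt(3*dt) = 0.141421
u = exp(dx) = 1.151910; d = 1/u = 0.868123
p_u = 0.178452, p_m = 0.666667, p_d = 0.154882
Discount per step: exp(-r*dt) = 0.993356
Stock lattice S(k, j) with j the centered position index:
  k=0: S(0,+0) = 46.4900
  k=1: S(1,-1) = 40.3591; S(1,+0) = 46.4900; S(1,+1) = 53.5523
  k=2: S(2,-2) = 35.0366; S(2,-1) = 40.3591; S(2,+0) = 46.4900; S(2,+1) = 53.5523; S(2,+2) = 61.6874
  k=3: S(3,-3) = 30.4161; S(3,-2) = 35.0366; S(3,-1) = 40.3591; S(3,+0) = 46.4900; S(3,+1) = 53.5523; S(3,+2) = 61.6874; S(3,+3) = 71.0583
Terminal payoffs V(N, j) = max(S_T - K, 0):
  V(3,-3) = 0.000000; V(3,-2) = 0.000000; V(3,-1) = 0.000000; V(3,+0) = 2.590000; V(3,+1) = 9.652292; V(3,+2) = 17.787416; V(3,+3) = 27.158345
Backward induction: V(k, j) = exp(-r*dt) * [p_u * V(k+1, j+1) + p_m * V(k+1, j) + p_d * V(k+1, j-1)]
  V(2,-2) = exp(-r*dt) * [p_u*0.000000 + p_m*0.000000 + p_d*0.000000] = 0.000000
  V(2,-1) = exp(-r*dt) * [p_u*2.590000 + p_m*0.000000 + p_d*0.000000] = 0.459119
  V(2,+0) = exp(-r*dt) * [p_u*9.652292 + p_m*2.590000 + p_d*0.000000] = 3.426218
  V(2,+1) = exp(-r*dt) * [p_u*17.787416 + p_m*9.652292 + p_d*2.590000] = 9.943688
  V(2,+2) = exp(-r*dt) * [p_u*27.158345 + p_m*17.787416 + p_d*9.652292] = 18.078766
  V(1,-1) = exp(-r*dt) * [p_u*3.426218 + p_m*0.459119 + p_d*0.000000] = 0.911398
  V(1,+0) = exp(-r*dt) * [p_u*9.943688 + p_m*3.426218 + p_d*0.459119] = 4.102283
  V(1,+1) = exp(-r*dt) * [p_u*18.078766 + p_m*9.943688 + p_d*3.426218] = 10.316961
  V(0,+0) = exp(-r*dt) * [p_u*10.316961 + p_m*4.102283 + p_d*0.911398] = 4.685751


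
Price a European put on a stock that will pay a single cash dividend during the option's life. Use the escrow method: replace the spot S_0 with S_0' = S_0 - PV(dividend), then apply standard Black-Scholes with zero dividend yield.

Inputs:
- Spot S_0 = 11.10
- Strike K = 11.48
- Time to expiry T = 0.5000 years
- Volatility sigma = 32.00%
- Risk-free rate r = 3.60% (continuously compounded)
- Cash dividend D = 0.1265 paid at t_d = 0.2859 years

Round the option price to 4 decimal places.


Answer: Price = 1.1594

Derivation:
PV(D) = D * exp(-r * t_d) = 0.1265 * 0.98976039 = 0.12520469
S_0' = S_0 - PV(D) = 11.1000 - 0.12520469 = 10.97479531
d1 = (ln(S_0'/K) + (r + sigma^2/2)*T) / (sigma*sqrt(T)) = -0.00620965
d2 = d1 - sigma*sqrt(T) = -0.23248382
exp(-rT) = 0.98216103
N(-d1) = 0.50247727; N(-d2) = 0.59191887
P = K * exp(-rT) * N(-d2) - S_0' * N(-d1) = 11.4800 * 0.98216103 * 0.59191887 - 10.97479531 * 0.50247727 = 1.1594


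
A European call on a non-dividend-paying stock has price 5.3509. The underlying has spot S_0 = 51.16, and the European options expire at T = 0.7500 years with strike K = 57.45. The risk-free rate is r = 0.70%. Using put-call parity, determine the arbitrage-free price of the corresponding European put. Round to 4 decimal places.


Answer: Put price = 11.3401

Derivation:
Put-call parity: C - P = S_0 * exp(-qT) - K * exp(-rT).
S_0 * exp(-qT) = 51.1600 * 1.00000000 = 51.16000000
K * exp(-rT) = 57.4500 * 0.99476376 = 57.14917785
P = C - S*exp(-qT) + K*exp(-rT)
P = 5.3509 - 51.16000000 + 57.14917785 = 11.3401


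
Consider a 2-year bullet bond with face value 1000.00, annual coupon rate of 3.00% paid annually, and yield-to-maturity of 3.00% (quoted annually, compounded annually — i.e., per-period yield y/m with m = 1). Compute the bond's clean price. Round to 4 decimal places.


Coupon per period c = face * coupon_rate / m = 30.000000
Periods per year m = 1; per-period yield y/m = 0.030000
Number of cashflows N = 2
Cashflows (t years, CF_t, discount factor 1/(1+y/m)^(m*t), PV):
  t = 1.0000: CF_t = 30.000000, DF = 0.970874, PV = 29.126214
  t = 2.0000: CF_t = 1030.000000, DF = 0.942596, PV = 970.873786
Price P = sum_t PV_t = 1000.000000

Answer: Price = 1000.0000


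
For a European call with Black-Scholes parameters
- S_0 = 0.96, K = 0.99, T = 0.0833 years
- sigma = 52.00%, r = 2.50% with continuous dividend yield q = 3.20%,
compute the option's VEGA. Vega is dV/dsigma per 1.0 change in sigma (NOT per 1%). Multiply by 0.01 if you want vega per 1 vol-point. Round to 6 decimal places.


d1 = -0.1338783235; d2 = -0.2839593683
phi(d1) = 0.3953830505; exp(-qT) = 0.9973379496; exp(-rT) = 0.9979196669
Vega = S * exp(-qT) * phi(d1) * sqrt(T) = 0.9600 * 0.9973379496 * 0.3953830505 * 0.2886173938 = 0.109258

Answer: Vega = 0.109258


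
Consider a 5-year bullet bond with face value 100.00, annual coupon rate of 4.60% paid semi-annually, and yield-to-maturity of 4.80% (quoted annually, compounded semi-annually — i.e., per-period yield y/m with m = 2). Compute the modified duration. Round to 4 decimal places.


Answer: Modified duration = 4.4148

Derivation:
Coupon per period c = face * coupon_rate / m = 2.300000
Periods per year m = 2; per-period yield y/m = 0.024000
Number of cashflows N = 10
Cashflows (t years, CF_t, discount factor 1/(1+y/m)^(m*t), PV):
  t = 0.5000: CF_t = 2.300000, DF = 0.976562, PV = 2.246094
  t = 1.0000: CF_t = 2.300000, DF = 0.953674, PV = 2.193451
  t = 1.5000: CF_t = 2.300000, DF = 0.931323, PV = 2.142042
  t = 2.0000: CF_t = 2.300000, DF = 0.909495, PV = 2.091838
  t = 2.5000: CF_t = 2.300000, DF = 0.888178, PV = 2.042810
  t = 3.0000: CF_t = 2.300000, DF = 0.867362, PV = 1.994932
  t = 3.5000: CF_t = 2.300000, DF = 0.847033, PV = 1.948176
  t = 4.0000: CF_t = 2.300000, DF = 0.827181, PV = 1.902515
  t = 4.5000: CF_t = 2.300000, DF = 0.807794, PV = 1.857925
  t = 5.0000: CF_t = 102.300000, DF = 0.788861, PV = 80.700471
Price P = sum_t PV_t = 99.120254
First compute Macaulay numerator sum_t t * PV_t:
  t * PV_t at t = 0.5000: 1.123047
  t * PV_t at t = 1.0000: 2.193451
  t * PV_t at t = 1.5000: 3.213063
  t * PV_t at t = 2.0000: 4.183676
  t * PV_t at t = 2.5000: 5.107026
  t * PV_t at t = 3.0000: 5.984796
  t * PV_t at t = 3.5000: 6.818615
  t * PV_t at t = 4.0000: 7.610062
  t * PV_t at t = 4.5000: 8.360663
  t * PV_t at t = 5.0000: 403.502353
Macaulay duration D = 448.096752 / 99.120254 = 4.520739
Modified duration = D / (1 + y/m) = 4.520739 / (1 + 0.024000) = 4.414784


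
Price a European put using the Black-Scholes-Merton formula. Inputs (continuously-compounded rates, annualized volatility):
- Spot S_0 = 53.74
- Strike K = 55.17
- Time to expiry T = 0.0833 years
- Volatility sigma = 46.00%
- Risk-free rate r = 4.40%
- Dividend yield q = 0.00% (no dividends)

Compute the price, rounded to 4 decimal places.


Answer: Price = 3.5323

Derivation:
d1 = (ln(S/K) + (r - q + 0.5*sigma^2) * T) / (sigma * sqrt(T)) = -0.10381869
d2 = d1 - sigma * sqrt(T) = -0.23658269
exp(-rT) = 0.99634151; exp(-qT) = 1.00000000
P = K * exp(-rT) * N(-d2) - S_0 * exp(-qT) * N(-d1)
N(-d1) = 0.54134338; N(-d2) = 0.59350972
P = 55.1700 * 0.99634151 * 0.59350972 - 53.7400 * 1.00000000 * 0.54134338 = 3.5323


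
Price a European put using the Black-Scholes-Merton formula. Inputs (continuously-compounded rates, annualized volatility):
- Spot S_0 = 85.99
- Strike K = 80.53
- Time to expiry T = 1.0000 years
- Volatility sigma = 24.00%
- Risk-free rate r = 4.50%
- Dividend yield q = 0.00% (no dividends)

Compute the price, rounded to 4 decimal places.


d1 = (ln(S/K) + (r - q + 0.5*sigma^2) * T) / (sigma * sqrt(T)) = 0.58083844
d2 = d1 - sigma * sqrt(T) = 0.34083844
exp(-rT) = 0.95599748; exp(-qT) = 1.00000000
P = K * exp(-rT) * N(-d2) - S_0 * exp(-qT) * N(-d1)
N(-d1) = 0.28067467; N(-d2) = 0.36661261
P = 80.5300 * 0.95599748 * 0.36661261 - 85.9900 * 1.00000000 * 0.28067467 = 4.0890

Answer: Price = 4.0890


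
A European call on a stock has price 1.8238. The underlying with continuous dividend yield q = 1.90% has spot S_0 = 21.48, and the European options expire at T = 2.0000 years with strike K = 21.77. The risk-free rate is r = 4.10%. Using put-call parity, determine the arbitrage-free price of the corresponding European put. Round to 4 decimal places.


Put-call parity: C - P = S_0 * exp(-qT) - K * exp(-rT).
S_0 * exp(-qT) = 21.4800 * 0.96271294 = 20.67907397
K * exp(-rT) = 21.7700 * 0.92127196 = 20.05609054
P = C - S*exp(-qT) + K*exp(-rT)
P = 1.8238 - 20.67907397 + 20.05609054 = 1.2008

Answer: Put price = 1.2008


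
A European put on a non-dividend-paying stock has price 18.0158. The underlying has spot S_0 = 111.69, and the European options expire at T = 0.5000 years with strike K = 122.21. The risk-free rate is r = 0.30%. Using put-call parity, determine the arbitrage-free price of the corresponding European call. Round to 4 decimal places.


Answer: Call price = 7.6790

Derivation:
Put-call parity: C - P = S_0 * exp(-qT) - K * exp(-rT).
S_0 * exp(-qT) = 111.6900 * 1.00000000 = 111.69000000
K * exp(-rT) = 122.2100 * 0.99850112 = 122.02682242
C = P + S*exp(-qT) - K*exp(-rT)
C = 18.0158 + 111.69000000 - 122.02682242 = 7.6790


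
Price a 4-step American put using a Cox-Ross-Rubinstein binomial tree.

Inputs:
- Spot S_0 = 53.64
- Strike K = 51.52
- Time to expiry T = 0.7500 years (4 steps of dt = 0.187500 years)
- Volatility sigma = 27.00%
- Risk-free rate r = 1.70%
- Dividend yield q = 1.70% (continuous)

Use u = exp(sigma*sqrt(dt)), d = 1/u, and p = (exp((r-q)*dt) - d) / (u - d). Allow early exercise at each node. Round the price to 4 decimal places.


Answer: Price = V(0,0) = 3.8914

Derivation:
dt = T/N = 0.187500
u = exp(sigma*sqrt(dt)) = 1.124022; d = 1/u = 0.889662
p = (exp((r-q)*dt) - d) / (u - d) = 0.470805
Discount per step: exp(-r*dt) = 0.996818
Stock lattice S(k, i) with i counting down-moves:
  k=0: S(0,0) = 53.6400
  k=1: S(1,0) = 60.2925; S(1,1) = 47.7215
  k=2: S(2,0) = 67.7702; S(2,1) = 53.6400; S(2,2) = 42.4560
  k=3: S(3,0) = 76.1752; S(3,1) = 60.2925; S(3,2) = 47.7215; S(3,3) = 37.7715
  k=4: S(4,0) = 85.6226; S(4,1) = 67.7702; S(4,2) = 53.6400; S(4,3) = 42.4560; S(4,4) = 33.6039
Terminal payoffs V(N, i) = max(K - S_T, 0):
  V(4,0) = 0.000000; V(4,1) = 0.000000; V(4,2) = 0.000000; V(4,3) = 9.064002; V(4,4) = 17.916127
Backward induction: V(k, i) = exp(-r*dt) * [p * V(k+1, i) + (1-p) * V(k+1, i+1)]; then take max(V_cont, immediate exercise) for American.
  V(3,0) = exp(-r*dt) * [p*0.000000 + (1-p)*0.000000] = 0.000000; exercise = 0.000000; V(3,0) = max -> 0.000000
  V(3,1) = exp(-r*dt) * [p*0.000000 + (1-p)*0.000000] = 0.000000; exercise = 0.000000; V(3,1) = max -> 0.000000
  V(3,2) = exp(-r*dt) * [p*0.000000 + (1-p)*9.064002] = 4.781361; exercise = 3.798519; V(3,2) = max -> 4.781361
  V(3,3) = exp(-r*dt) * [p*9.064002 + (1-p)*17.916127] = 13.704749; exercise = 13.748503; V(3,3) = max -> 13.748503
  V(2,0) = exp(-r*dt) * [p*0.000000 + (1-p)*0.000000] = 0.000000; exercise = 0.000000; V(2,0) = max -> 0.000000
  V(2,1) = exp(-r*dt) * [p*0.000000 + (1-p)*4.781361] = 2.522220; exercise = 0.000000; V(2,1) = max -> 2.522220
  V(2,2) = exp(-r*dt) * [p*4.781361 + (1-p)*13.748503] = 9.496410; exercise = 9.064002; V(2,2) = max -> 9.496410
  V(1,0) = exp(-r*dt) * [p*0.000000 + (1-p)*2.522220] = 1.330499; exercise = 0.000000; V(1,0) = max -> 1.330499
  V(1,1) = exp(-r*dt) * [p*2.522220 + (1-p)*9.496410] = 6.193155; exercise = 3.798519; V(1,1) = max -> 6.193155
  V(0,0) = exp(-r*dt) * [p*1.330499 + (1-p)*6.193155] = 3.891369; exercise = 0.000000; V(0,0) = max -> 3.891369


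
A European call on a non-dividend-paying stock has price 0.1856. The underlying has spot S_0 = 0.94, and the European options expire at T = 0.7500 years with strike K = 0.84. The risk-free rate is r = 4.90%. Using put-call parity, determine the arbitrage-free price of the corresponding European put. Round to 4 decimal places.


Put-call parity: C - P = S_0 * exp(-qT) - K * exp(-rT).
S_0 * exp(-qT) = 0.9400 * 1.00000000 = 0.94000000
K * exp(-rT) = 0.8400 * 0.96391708 = 0.80969035
P = C - S*exp(-qT) + K*exp(-rT)
P = 0.1856 - 0.94000000 + 0.80969035 = 0.0553

Answer: Put price = 0.0553


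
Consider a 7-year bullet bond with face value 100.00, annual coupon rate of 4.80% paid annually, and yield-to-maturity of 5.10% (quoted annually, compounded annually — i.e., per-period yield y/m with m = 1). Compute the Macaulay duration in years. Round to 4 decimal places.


Answer: Macaulay duration = 6.0992 years

Derivation:
Coupon per period c = face * coupon_rate / m = 4.800000
Periods per year m = 1; per-period yield y/m = 0.051000
Number of cashflows N = 7
Cashflows (t years, CF_t, discount factor 1/(1+y/m)^(m*t), PV):
  t = 1.0000: CF_t = 4.800000, DF = 0.951475, PV = 4.567079
  t = 2.0000: CF_t = 4.800000, DF = 0.905304, PV = 4.345460
  t = 3.0000: CF_t = 4.800000, DF = 0.861374, PV = 4.134596
  t = 4.0000: CF_t = 4.800000, DF = 0.819576, PV = 3.933964
  t = 5.0000: CF_t = 4.800000, DF = 0.779806, PV = 3.743067
  t = 6.0000: CF_t = 4.800000, DF = 0.741965, PV = 3.561434
  t = 7.0000: CF_t = 104.800000, DF = 0.705961, PV = 73.984760
Price P = sum_t PV_t = 98.270361
Macaulay numerator sum_t t * PV_t:
  t * PV_t at t = 1.0000: 4.567079
  t * PV_t at t = 2.0000: 8.690921
  t * PV_t at t = 3.0000: 12.403788
  t * PV_t at t = 4.0000: 15.735856
  t * PV_t at t = 5.0000: 18.715337
  t * PV_t at t = 6.0000: 21.368606
  t * PV_t at t = 7.0000: 517.893321
Macaulay duration D = (sum_t t * PV_t) / P = 599.374909 / 98.270361 = 6.099244


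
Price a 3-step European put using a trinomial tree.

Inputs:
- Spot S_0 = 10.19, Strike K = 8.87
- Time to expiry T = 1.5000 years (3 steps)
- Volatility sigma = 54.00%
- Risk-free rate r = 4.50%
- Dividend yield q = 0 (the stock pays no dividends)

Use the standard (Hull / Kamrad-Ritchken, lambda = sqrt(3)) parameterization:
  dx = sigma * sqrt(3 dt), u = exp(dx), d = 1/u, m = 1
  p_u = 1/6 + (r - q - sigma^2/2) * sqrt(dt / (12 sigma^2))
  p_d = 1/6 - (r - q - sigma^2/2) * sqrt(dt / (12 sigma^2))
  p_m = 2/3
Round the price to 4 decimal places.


Answer: Price = V(0,0) = 1.5184

Derivation:
dt = T/N = 0.500000; dx = sigma*sqrt(3*dt) = 0.661362
u = exp(dx) = 1.937430; d = 1/u = 0.516148
p_u = 0.128563, p_m = 0.666667, p_d = 0.204770
Discount per step: exp(-r*dt) = 0.977751
Stock lattice S(k, j) with j the centered position index:
  k=0: S(0,+0) = 10.1900
  k=1: S(1,-1) = 5.2595; S(1,+0) = 10.1900; S(1,+1) = 19.7424
  k=2: S(2,-2) = 2.7147; S(2,-1) = 5.2595; S(2,+0) = 10.1900; S(2,+1) = 19.7424; S(2,+2) = 38.2495
  k=3: S(3,-3) = 1.4012; S(3,-2) = 2.7147; S(3,-1) = 5.2595; S(3,+0) = 10.1900; S(3,+1) = 19.7424; S(3,+2) = 38.2495; S(3,+3) = 74.1058
Terminal payoffs V(N, j) = max(K - S_T, 0):
  V(3,-3) = 7.468812; V(3,-2) = 6.155297; V(3,-1) = 3.610454; V(3,+0) = 0.000000; V(3,+1) = 0.000000; V(3,+2) = 0.000000; V(3,+3) = 0.000000
Backward induction: V(k, j) = exp(-r*dt) * [p_u * V(k+1, j+1) + p_m * V(k+1, j) + p_d * V(k+1, j-1)]
  V(2,-2) = exp(-r*dt) * [p_u*3.610454 + p_m*6.155297 + p_d*7.468812] = 5.961439
  V(2,-1) = exp(-r*dt) * [p_u*0.000000 + p_m*3.610454 + p_d*6.155297] = 3.585794
  V(2,+0) = exp(-r*dt) * [p_u*0.000000 + p_m*0.000000 + p_d*3.610454] = 0.722863
  V(2,+1) = exp(-r*dt) * [p_u*0.000000 + p_m*0.000000 + p_d*0.000000] = 0.000000
  V(2,+2) = exp(-r*dt) * [p_u*0.000000 + p_m*0.000000 + p_d*0.000000] = 0.000000
  V(1,-1) = exp(-r*dt) * [p_u*0.722863 + p_m*3.585794 + p_d*5.961439] = 3.621773
  V(1,+0) = exp(-r*dt) * [p_u*0.000000 + p_m*0.722863 + p_d*3.585794] = 1.189113
  V(1,+1) = exp(-r*dt) * [p_u*0.000000 + p_m*0.000000 + p_d*0.722863] = 0.144727
  V(0,+0) = exp(-r*dt) * [p_u*0.144727 + p_m*1.189113 + p_d*3.621773] = 1.518427


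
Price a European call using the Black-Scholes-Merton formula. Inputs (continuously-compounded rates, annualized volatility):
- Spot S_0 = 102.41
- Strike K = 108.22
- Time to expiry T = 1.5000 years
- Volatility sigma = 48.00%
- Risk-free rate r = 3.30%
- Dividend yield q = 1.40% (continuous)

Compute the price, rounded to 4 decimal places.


Answer: Price = 22.1658

Derivation:
d1 = (ln(S/K) + (r - q + 0.5*sigma^2) * T) / (sigma * sqrt(T)) = 0.24855206
d2 = d1 - sigma * sqrt(T) = -0.33932548
exp(-rT) = 0.95170516; exp(-qT) = 0.97921896
C = S_0 * exp(-qT) * N(d1) - K * exp(-rT) * N(d2)
N(d1) = 0.59814635; N(d2) = 0.36718227
C = 102.4100 * 0.97921896 * 0.59814635 - 108.2200 * 0.95170516 * 0.36718227 = 22.1658


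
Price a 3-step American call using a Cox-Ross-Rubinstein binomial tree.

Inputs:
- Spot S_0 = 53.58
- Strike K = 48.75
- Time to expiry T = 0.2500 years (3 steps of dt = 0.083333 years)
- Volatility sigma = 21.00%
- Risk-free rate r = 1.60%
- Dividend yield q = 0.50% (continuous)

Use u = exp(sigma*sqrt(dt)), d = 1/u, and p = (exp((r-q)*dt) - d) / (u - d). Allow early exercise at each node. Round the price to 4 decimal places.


Answer: Price = V(0,0) = 5.4891

Derivation:
dt = T/N = 0.083333
u = exp(sigma*sqrt(dt)) = 1.062497; d = 1/u = 0.941179
p = (exp((r-q)*dt) - d) / (u - d) = 0.492409
Discount per step: exp(-r*dt) = 0.998668
Stock lattice S(k, i) with i counting down-moves:
  k=0: S(0,0) = 53.5800
  k=1: S(1,0) = 56.9286; S(1,1) = 50.4284
  k=2: S(2,0) = 60.4865; S(2,1) = 53.5800; S(2,2) = 47.4621
  k=3: S(3,0) = 64.2667; S(3,1) = 56.9286; S(3,2) = 50.4284; S(3,3) = 44.6704
Terminal payoffs V(N, i) = max(S_T - K, 0):
  V(3,0) = 15.516673; V(3,1) = 8.178588; V(3,2) = 1.678379; V(3,3) = 0.000000
Backward induction: V(k, i) = exp(-r*dt) * [p * V(k+1, i) + (1-p) * V(k+1, i+1)]; then take max(V_cont, immediate exercise) for American.
  V(2,0) = exp(-r*dt) * [p*15.516673 + (1-p)*8.178588] = 11.776212; exercise = 11.736453; V(2,0) = max -> 11.776212
  V(2,1) = exp(-r*dt) * [p*8.178588 + (1-p)*1.678379] = 4.872636; exercise = 4.830000; V(2,1) = max -> 4.872636
  V(2,2) = exp(-r*dt) * [p*1.678379 + (1-p)*0.000000] = 0.825347; exercise = 0.000000; V(2,2) = max -> 0.825347
  V(1,0) = exp(-r*dt) * [p*11.776212 + (1-p)*4.872636] = 8.260994; exercise = 8.178588; V(1,0) = max -> 8.260994
  V(1,1) = exp(-r*dt) * [p*4.872636 + (1-p)*0.825347] = 2.814512; exercise = 1.678379; V(1,1) = max -> 2.814512
  V(0,0) = exp(-r*dt) * [p*8.260994 + (1-p)*2.814512] = 5.489083; exercise = 4.830000; V(0,0) = max -> 5.489083


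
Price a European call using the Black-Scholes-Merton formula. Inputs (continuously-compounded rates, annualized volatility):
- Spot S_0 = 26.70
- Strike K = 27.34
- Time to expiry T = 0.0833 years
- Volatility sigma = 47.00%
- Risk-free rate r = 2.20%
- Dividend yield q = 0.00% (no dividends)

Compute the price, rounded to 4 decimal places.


Answer: Price = 1.1837

Derivation:
d1 = (ln(S/K) + (r - q + 0.5*sigma^2) * T) / (sigma * sqrt(T)) = -0.09328540
d2 = d1 - sigma * sqrt(T) = -0.22893558
exp(-rT) = 0.99816908; exp(-qT) = 1.00000000
C = S_0 * exp(-qT) * N(d1) - K * exp(-rT) * N(d2)
N(d1) = 0.46283842; N(d2) = 0.40945949
C = 26.7000 * 1.00000000 * 0.46283842 - 27.3400 * 0.99816908 * 0.40945949 = 1.1837


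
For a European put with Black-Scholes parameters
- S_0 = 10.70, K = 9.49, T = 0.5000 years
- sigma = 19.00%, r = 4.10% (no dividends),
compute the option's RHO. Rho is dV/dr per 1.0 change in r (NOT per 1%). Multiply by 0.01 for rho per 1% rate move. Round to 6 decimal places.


Answer: Rho = -0.761831

Derivation:
d1 = 1.1129870326; d2 = 0.9786367442
phi(d1) = 0.2147440123; exp(-qT) = 1.0000000000; exp(-rT) = 0.9797086965
N(-d2) = 0.1638797486
Rho = -K*T*exp(-rT)*N(-d2) = -9.4900 * 0.5000 * 0.9797086965 * 0.1638797486 = -0.761831


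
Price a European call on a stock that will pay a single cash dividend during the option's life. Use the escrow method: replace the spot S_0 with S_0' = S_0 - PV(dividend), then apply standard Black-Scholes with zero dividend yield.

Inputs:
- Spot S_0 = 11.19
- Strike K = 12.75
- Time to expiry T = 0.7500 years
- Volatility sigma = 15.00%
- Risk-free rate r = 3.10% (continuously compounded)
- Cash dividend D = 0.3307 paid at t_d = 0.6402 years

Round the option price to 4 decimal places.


Answer: Price = 0.1138

Derivation:
PV(D) = D * exp(-r * t_d) = 0.3307 * 0.98034944 = 0.32420156
S_0' = S_0 - PV(D) = 11.1900 - 0.32420156 = 10.86579844
d1 = (ln(S_0'/K) + (r + sigma^2/2)*T) / (sigma*sqrt(T)) = -0.98706630
d2 = d1 - sigma*sqrt(T) = -1.11697011
exp(-rT) = 0.97701820
N(d1) = 0.16180507; N(d2) = 0.13200355
C = S_0' * N(d1) - K * exp(-rT) * N(d2) = 10.86579844 * 0.16180507 - 12.7500 * 0.97701820 * 0.13200355 = 0.1138


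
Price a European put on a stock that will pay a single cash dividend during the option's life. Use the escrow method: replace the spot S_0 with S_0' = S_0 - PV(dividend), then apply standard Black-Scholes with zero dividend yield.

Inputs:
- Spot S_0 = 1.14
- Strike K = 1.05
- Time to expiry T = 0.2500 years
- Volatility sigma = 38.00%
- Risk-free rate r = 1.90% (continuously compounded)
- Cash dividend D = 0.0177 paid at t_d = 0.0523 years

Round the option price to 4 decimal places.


Answer: Price = 0.0491

Derivation:
PV(D) = D * exp(-r * t_d) = 0.0177 * 0.99900679 = 0.01768242
S_0' = S_0 - PV(D) = 1.1400 - 0.01768242 = 1.12231758
d1 = (ln(S_0'/K) + (r + sigma^2/2)*T) / (sigma*sqrt(T)) = 0.47055606
d2 = d1 - sigma*sqrt(T) = 0.28055606
exp(-rT) = 0.99526126
N(-d1) = 0.31897890; N(-d2) = 0.38952546
P = K * exp(-rT) * N(-d2) - S_0' * N(-d1) = 1.0500 * 0.99526126 * 0.38952546 - 1.12231758 * 0.31897890 = 0.0491


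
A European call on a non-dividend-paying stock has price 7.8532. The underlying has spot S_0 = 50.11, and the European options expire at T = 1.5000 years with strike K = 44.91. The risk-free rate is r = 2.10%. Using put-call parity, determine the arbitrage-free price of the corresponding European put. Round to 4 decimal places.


Put-call parity: C - P = S_0 * exp(-qT) - K * exp(-rT).
S_0 * exp(-qT) = 50.1100 * 1.00000000 = 50.11000000
K * exp(-rT) = 44.9100 * 0.96899096 = 43.51738385
P = C - S*exp(-qT) + K*exp(-rT)
P = 7.8532 - 50.11000000 + 43.51738385 = 1.2606

Answer: Put price = 1.2606


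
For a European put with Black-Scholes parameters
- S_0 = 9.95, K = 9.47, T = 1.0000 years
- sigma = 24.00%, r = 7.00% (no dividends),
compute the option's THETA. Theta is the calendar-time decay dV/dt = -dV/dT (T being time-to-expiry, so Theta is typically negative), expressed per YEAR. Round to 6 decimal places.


Answer: Theta = -0.175529

Derivation:
d1 = 0.6176818499; d2 = 0.3776818499
phi(d1) = 0.3296565358; exp(-qT) = 1.0000000000; exp(-rT) = 0.9323938199
Theta = -S*exp(-qT)*phi(d1)*sigma/(2*sqrt(T)) + r*K*exp(-rT)*N(-d2) - q*S*exp(-qT)*N(-d1)
N(-d1) = 0.2683925393; N(-d2) = 0.3528334763; sqrt(T) = 1.0000000000
Term 1 = -9.9500 * 1.0000000000 * 0.3296565358 * 0.2400 / (2 * 1.0000000000) = -0.3936099037
Term 2 = 0.0700 * 9.4700 * 0.9323938199 * 0.3528334763 = 0.2180806781
Term 3 = 0 (no dividend yield, q = 0)
Theta = -0.3936099037 + (0.2180806781) + (0.0000000000) = -0.175529


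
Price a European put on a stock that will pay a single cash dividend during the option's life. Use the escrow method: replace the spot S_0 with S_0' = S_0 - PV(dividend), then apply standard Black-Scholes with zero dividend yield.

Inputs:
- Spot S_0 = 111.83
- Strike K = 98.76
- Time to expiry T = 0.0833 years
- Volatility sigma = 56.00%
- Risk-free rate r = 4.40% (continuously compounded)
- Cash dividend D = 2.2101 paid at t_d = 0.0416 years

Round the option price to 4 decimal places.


Answer: Price = 2.5249

Derivation:
PV(D) = D * exp(-r * t_d) = 2.2101 * 0.99817127 = 2.20605833
S_0' = S_0 - PV(D) = 111.8300 - 2.20605833 = 109.62394167
d1 = (ln(S_0'/K) + (r + sigma^2/2)*T) / (sigma*sqrt(T)) = 0.74919856
d2 = d1 - sigma*sqrt(T) = 0.58757282
exp(-rT) = 0.99634151
N(-d1) = 0.22686877; N(-d2) = 0.27840953
P = K * exp(-rT) * N(-d2) - S_0' * N(-d1) = 98.7600 * 0.99634151 * 0.27840953 - 109.62394167 * 0.22686877 = 2.5249


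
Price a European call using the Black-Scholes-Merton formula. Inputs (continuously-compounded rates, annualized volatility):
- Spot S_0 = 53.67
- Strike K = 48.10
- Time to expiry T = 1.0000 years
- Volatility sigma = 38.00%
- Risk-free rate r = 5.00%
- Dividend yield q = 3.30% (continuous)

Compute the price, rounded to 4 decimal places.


d1 = (ln(S/K) + (r - q + 0.5*sigma^2) * T) / (sigma * sqrt(T)) = 0.52308423
d2 = d1 - sigma * sqrt(T) = 0.14308423
exp(-rT) = 0.95122942; exp(-qT) = 0.96753856
C = S_0 * exp(-qT) * N(d1) - K * exp(-rT) * N(d2)
N(d1) = 0.69954218; N(d2) = 0.55688817
C = 53.6700 * 0.96753856 * 0.69954218 - 48.1000 * 0.95122942 * 0.55688817 = 10.8457

Answer: Price = 10.8457


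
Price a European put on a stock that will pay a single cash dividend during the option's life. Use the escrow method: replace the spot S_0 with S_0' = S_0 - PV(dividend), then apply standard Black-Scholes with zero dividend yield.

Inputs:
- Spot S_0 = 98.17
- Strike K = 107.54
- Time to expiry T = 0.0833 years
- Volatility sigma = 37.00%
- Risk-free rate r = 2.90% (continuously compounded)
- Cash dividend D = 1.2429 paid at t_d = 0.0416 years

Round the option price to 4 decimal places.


Answer: Price = 11.3476

Derivation:
PV(D) = D * exp(-r * t_d) = 1.2429 * 0.99879433 = 1.24140147
S_0' = S_0 - PV(D) = 98.1700 - 1.24140147 = 96.92859853
d1 = (ln(S_0'/K) + (r + sigma^2/2)*T) / (sigma*sqrt(T)) = -0.89682629
d2 = d1 - sigma*sqrt(T) = -1.00361473
exp(-rT) = 0.99758722
N(-d1) = 0.81509419; N(-d2) = 0.84221782
P = K * exp(-rT) * N(-d2) - S_0' * N(-d1) = 107.5400 * 0.99758722 * 0.84221782 - 96.92859853 * 0.81509419 = 11.3476
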